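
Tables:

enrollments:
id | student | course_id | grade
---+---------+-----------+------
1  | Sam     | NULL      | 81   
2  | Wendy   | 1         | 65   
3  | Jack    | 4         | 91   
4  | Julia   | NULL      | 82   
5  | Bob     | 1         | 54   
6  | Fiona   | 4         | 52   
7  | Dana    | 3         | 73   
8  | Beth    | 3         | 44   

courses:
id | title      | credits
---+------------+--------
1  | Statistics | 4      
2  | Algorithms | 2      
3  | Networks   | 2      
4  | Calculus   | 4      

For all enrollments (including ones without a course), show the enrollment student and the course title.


LEFT JOIN keeps every row from enrollments (the left table); where course_id has no match in courses, the course columns become NULL. Walk through each enrollment:
  - enrollment 1 (Sam): course_id=NULL, no match -> kept with NULL
  - enrollment 2 (Wendy): course_id=1 -> matches Statistics
  - enrollment 3 (Jack): course_id=4 -> matches Calculus
  - enrollment 4 (Julia): course_id=NULL, no match -> kept with NULL
  - enrollment 5 (Bob): course_id=1 -> matches Statistics
  - enrollment 6 (Fiona): course_id=4 -> matches Calculus
  - enrollment 7 (Dana): course_id=3 -> matches Networks
  - enrollment 8 (Beth): course_id=3 -> matches Networks
All 8 rows appear; 2 have NULL course.

SQL:
SELECT a.student, b.title AS course
FROM enrollments a
LEFT JOIN courses b ON a.course_id = b.id

Result:
student | course    
--------+-----------
Sam     | NULL      
Wendy   | Statistics
Jack    | Calculus  
Julia   | NULL      
Bob     | Statistics
Fiona   | Calculus  
Dana    | Networks  
Beth    | Networks  


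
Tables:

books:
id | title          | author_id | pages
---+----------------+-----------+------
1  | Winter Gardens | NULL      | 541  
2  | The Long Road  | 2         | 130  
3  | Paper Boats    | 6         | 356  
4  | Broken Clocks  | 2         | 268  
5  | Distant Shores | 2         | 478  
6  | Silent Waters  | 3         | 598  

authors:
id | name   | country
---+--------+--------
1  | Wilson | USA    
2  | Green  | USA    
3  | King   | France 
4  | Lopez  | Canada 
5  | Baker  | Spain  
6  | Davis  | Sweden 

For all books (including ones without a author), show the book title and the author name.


LEFT JOIN keeps every row from books (the left table); where author_id has no match in authors, the author columns become NULL. Walk through each book:
  - book 1 (Winter Gardens): author_id=NULL, no match -> kept with NULL
  - book 2 (The Long Road): author_id=2 -> matches Green
  - book 3 (Paper Boats): author_id=6 -> matches Davis
  - book 4 (Broken Clocks): author_id=2 -> matches Green
  - book 5 (Distant Shores): author_id=2 -> matches Green
  - book 6 (Silent Waters): author_id=3 -> matches King
All 6 rows appear; 1 has NULL author.

SQL:
SELECT a.title, b.name AS author
FROM books a
LEFT JOIN authors b ON a.author_id = b.id

Result:
title          | author
---------------+-------
Winter Gardens | NULL  
The Long Road  | Green 
Paper Boats    | Davis 
Broken Clocks  | Green 
Distant Shores | Green 
Silent Waters  | King  


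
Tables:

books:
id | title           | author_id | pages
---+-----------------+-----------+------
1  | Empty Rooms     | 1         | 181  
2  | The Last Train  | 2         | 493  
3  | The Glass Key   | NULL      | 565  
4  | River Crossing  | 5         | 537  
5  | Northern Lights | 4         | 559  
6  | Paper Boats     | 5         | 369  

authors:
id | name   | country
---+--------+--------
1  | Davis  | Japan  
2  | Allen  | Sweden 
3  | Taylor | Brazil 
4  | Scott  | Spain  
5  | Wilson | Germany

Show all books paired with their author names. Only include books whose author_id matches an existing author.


INNER JOIN keeps only books rows whose author_id matches an id in authors. Walk through each book:
  - book 1 (Empty Rooms): author_id=1 -> matches Davis
  - book 2 (The Last Train): author_id=2 -> matches Allen
  - book 3 (The Glass Key): author_id=NULL, no match -> dropped
  - book 4 (River Crossing): author_id=5 -> matches Wilson
  - book 5 (Northern Lights): author_id=4 -> matches Scott
  - book 6 (Paper Boats): author_id=5 -> matches Wilson
So 1 of 6 rows is dropped.

SQL:
SELECT a.title, b.name AS author
FROM books a
INNER JOIN authors b ON a.author_id = b.id

Result:
title           | author
----------------+-------
Empty Rooms     | Davis 
The Last Train  | Allen 
River Crossing  | Wilson
Northern Lights | Scott 
Paper Boats     | Wilson


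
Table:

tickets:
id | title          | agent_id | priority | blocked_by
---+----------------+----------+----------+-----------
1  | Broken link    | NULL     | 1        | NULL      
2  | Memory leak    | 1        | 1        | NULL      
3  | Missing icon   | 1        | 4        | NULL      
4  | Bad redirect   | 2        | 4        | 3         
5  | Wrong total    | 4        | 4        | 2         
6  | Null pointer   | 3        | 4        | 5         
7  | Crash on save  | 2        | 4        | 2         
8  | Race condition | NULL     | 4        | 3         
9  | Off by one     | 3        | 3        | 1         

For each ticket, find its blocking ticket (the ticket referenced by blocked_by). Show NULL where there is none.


This is a self-join: tickets is joined to a second copy of itself, matching each row's blocked_by to another row's id. Use LEFT JOIN so rows with blocked_by=NULL are kept.
  - ticket 1 (Broken link): blocked_by=NULL -> NULL
  - ticket 2 (Memory leak): blocked_by=NULL -> NULL
  - ticket 3 (Missing icon): blocked_by=NULL -> NULL
  - ticket 4 (Bad redirect): blocked_by=3 -> Missing icon
  - ticket 5 (Wrong total): blocked_by=2 -> Memory leak
  - ticket 6 (Null pointer): blocked_by=5 -> Wrong total
  - ticket 7 (Crash on save): blocked_by=2 -> Memory leak
  - ticket 8 (Race condition): blocked_by=3 -> Missing icon
  - ticket 9 (Off by one): blocked_by=1 -> Broken link

SQL:
SELECT a.title AS item, b.title AS blocked_by
FROM tickets a
LEFT JOIN tickets b ON a.blocked_by = b.id

Result:
item           | blocked_by  
---------------+-------------
Broken link    | NULL        
Memory leak    | NULL        
Missing icon   | NULL        
Bad redirect   | Missing icon
Wrong total    | Memory leak 
Null pointer   | Wrong total 
Crash on save  | Memory leak 
Race condition | Missing icon
Off by one     | Broken link 


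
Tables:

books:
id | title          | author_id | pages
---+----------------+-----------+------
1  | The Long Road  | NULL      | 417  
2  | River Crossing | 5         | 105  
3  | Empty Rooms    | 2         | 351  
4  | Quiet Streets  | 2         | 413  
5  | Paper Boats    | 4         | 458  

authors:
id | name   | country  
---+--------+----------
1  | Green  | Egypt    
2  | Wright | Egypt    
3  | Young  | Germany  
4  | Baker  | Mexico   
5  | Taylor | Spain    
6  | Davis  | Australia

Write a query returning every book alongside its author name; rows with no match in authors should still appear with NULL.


LEFT JOIN keeps every row from books (the left table); where author_id has no match in authors, the author columns become NULL. Walk through each book:
  - book 1 (The Long Road): author_id=NULL, no match -> kept with NULL
  - book 2 (River Crossing): author_id=5 -> matches Taylor
  - book 3 (Empty Rooms): author_id=2 -> matches Wright
  - book 4 (Quiet Streets): author_id=2 -> matches Wright
  - book 5 (Paper Boats): author_id=4 -> matches Baker
All 5 rows appear; 1 has NULL author.

SQL:
SELECT a.title, b.name AS author
FROM books a
LEFT JOIN authors b ON a.author_id = b.id

Result:
title          | author
---------------+-------
The Long Road  | NULL  
River Crossing | Taylor
Empty Rooms    | Wright
Quiet Streets  | Wright
Paper Boats    | Baker 


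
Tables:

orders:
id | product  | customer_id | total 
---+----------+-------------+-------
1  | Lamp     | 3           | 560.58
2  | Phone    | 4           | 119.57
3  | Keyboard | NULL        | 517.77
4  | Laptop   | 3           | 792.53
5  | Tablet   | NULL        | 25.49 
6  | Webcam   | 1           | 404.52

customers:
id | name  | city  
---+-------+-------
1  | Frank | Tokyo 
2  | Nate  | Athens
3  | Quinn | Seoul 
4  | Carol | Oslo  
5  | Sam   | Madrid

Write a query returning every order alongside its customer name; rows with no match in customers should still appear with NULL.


LEFT JOIN keeps every row from orders (the left table); where customer_id has no match in customers, the customer columns become NULL. Walk through each order:
  - order 1 (Lamp): customer_id=3 -> matches Quinn
  - order 2 (Phone): customer_id=4 -> matches Carol
  - order 3 (Keyboard): customer_id=NULL, no match -> kept with NULL
  - order 4 (Laptop): customer_id=3 -> matches Quinn
  - order 5 (Tablet): customer_id=NULL, no match -> kept with NULL
  - order 6 (Webcam): customer_id=1 -> matches Frank
All 6 rows appear; 2 have NULL customer.

SQL:
SELECT a.product, b.name AS customer
FROM orders a
LEFT JOIN customers b ON a.customer_id = b.id

Result:
product  | customer
---------+---------
Lamp     | Quinn   
Phone    | Carol   
Keyboard | NULL    
Laptop   | Quinn   
Tablet   | NULL    
Webcam   | Frank   


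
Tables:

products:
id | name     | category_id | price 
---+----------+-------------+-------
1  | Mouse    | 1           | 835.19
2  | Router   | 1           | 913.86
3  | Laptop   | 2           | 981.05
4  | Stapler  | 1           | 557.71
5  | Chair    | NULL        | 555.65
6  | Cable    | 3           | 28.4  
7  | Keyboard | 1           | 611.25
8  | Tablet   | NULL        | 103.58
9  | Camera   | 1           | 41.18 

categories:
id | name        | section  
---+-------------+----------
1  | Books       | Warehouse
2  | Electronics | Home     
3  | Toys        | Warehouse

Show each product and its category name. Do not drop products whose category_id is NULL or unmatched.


LEFT JOIN keeps every row from products (the left table); where category_id has no match in categories, the category columns become NULL. Walk through each product:
  - product 1 (Mouse): category_id=1 -> matches Books
  - product 2 (Router): category_id=1 -> matches Books
  - product 3 (Laptop): category_id=2 -> matches Electronics
  - product 4 (Stapler): category_id=1 -> matches Books
  - product 5 (Chair): category_id=NULL, no match -> kept with NULL
  - product 6 (Cable): category_id=3 -> matches Toys
  - product 7 (Keyboard): category_id=1 -> matches Books
  - product 8 (Tablet): category_id=NULL, no match -> kept with NULL
  - product 9 (Camera): category_id=1 -> matches Books
All 9 rows appear; 2 have NULL category.

SQL:
SELECT a.name, b.name AS category
FROM products a
LEFT JOIN categories b ON a.category_id = b.id

Result:
name     | category   
---------+------------
Mouse    | Books      
Router   | Books      
Laptop   | Electronics
Stapler  | Books      
Chair    | NULL       
Cable    | Toys       
Keyboard | Books      
Tablet   | NULL       
Camera   | Books      


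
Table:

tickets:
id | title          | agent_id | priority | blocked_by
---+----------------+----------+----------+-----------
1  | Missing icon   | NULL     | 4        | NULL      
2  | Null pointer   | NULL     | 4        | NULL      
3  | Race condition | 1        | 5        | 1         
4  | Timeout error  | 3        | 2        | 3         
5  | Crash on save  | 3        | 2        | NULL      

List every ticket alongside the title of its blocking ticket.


This is a self-join: tickets is joined to a second copy of itself, matching each row's blocked_by to another row's id. Use LEFT JOIN so rows with blocked_by=NULL are kept.
  - ticket 1 (Missing icon): blocked_by=NULL -> NULL
  - ticket 2 (Null pointer): blocked_by=NULL -> NULL
  - ticket 3 (Race condition): blocked_by=1 -> Missing icon
  - ticket 4 (Timeout error): blocked_by=3 -> Race condition
  - ticket 5 (Crash on save): blocked_by=NULL -> NULL

SQL:
SELECT a.title AS item, b.title AS blocked_by
FROM tickets a
LEFT JOIN tickets b ON a.blocked_by = b.id

Result:
item           | blocked_by    
---------------+---------------
Missing icon   | NULL          
Null pointer   | NULL          
Race condition | Missing icon  
Timeout error  | Race condition
Crash on save  | NULL          


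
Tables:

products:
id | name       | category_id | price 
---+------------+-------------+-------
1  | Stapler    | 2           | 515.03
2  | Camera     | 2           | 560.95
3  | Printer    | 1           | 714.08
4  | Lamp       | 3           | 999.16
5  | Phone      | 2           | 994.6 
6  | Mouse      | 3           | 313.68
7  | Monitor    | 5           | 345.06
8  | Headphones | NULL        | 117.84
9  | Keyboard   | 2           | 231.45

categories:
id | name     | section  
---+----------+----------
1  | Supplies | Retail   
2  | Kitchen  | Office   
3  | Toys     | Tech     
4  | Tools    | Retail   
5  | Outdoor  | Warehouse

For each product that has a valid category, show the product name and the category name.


INNER JOIN keeps only products rows whose category_id matches an id in categories. Walk through each product:
  - product 1 (Stapler): category_id=2 -> matches Kitchen
  - product 2 (Camera): category_id=2 -> matches Kitchen
  - product 3 (Printer): category_id=1 -> matches Supplies
  - product 4 (Lamp): category_id=3 -> matches Toys
  - product 5 (Phone): category_id=2 -> matches Kitchen
  - product 6 (Mouse): category_id=3 -> matches Toys
  - product 7 (Monitor): category_id=5 -> matches Outdoor
  - product 8 (Headphones): category_id=NULL, no match -> dropped
  - product 9 (Keyboard): category_id=2 -> matches Kitchen
So 1 of 9 rows is dropped.

SQL:
SELECT a.name, b.name AS category
FROM products a
INNER JOIN categories b ON a.category_id = b.id

Result:
name     | category
---------+---------
Stapler  | Kitchen 
Camera   | Kitchen 
Printer  | Supplies
Lamp     | Toys    
Phone    | Kitchen 
Mouse    | Toys    
Monitor  | Outdoor 
Keyboard | Kitchen 


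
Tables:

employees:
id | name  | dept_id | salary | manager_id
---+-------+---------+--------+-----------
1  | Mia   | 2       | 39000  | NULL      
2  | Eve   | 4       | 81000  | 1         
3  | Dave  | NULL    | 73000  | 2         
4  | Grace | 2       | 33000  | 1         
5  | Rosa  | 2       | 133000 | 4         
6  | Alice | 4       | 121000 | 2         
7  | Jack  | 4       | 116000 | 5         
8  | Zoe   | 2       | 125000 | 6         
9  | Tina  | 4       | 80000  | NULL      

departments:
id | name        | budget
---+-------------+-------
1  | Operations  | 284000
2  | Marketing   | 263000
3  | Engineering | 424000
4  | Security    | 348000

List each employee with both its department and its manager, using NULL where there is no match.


Two LEFT JOINs from the same base table employees: one to departments via dept_id, one to employees itself via manager_id. Both are LEFT so every employee is preserved.
Match against departments:
  - employee 1 (Mia): dept_id=2 -> matches Marketing
  - employee 2 (Eve): dept_id=4 -> matches Security
  - employee 3 (Dave): dept_id=NULL, no match -> kept with NULL
  - employee 4 (Grace): dept_id=2 -> matches Marketing
  - employee 5 (Rosa): dept_id=2 -> matches Marketing
  - employee 6 (Alice): dept_id=4 -> matches Security
  - employee 7 (Jack): dept_id=4 -> matches Security
  - employee 8 (Zoe): dept_id=2 -> matches Marketing
  - employee 9 (Tina): dept_id=4 -> matches Security
Match against employees (self):
  - employee 1 (Mia): manager_id=NULL -> NULL
  - employee 2 (Eve): manager_id=1 -> Mia
  - employee 3 (Dave): manager_id=2 -> Eve
  - employee 4 (Grace): manager_id=1 -> Mia
  - employee 5 (Rosa): manager_id=4 -> Grace
  - employee 6 (Alice): manager_id=2 -> Eve
  - employee 7 (Jack): manager_id=5 -> Rosa
  - employee 8 (Zoe): manager_id=6 -> Alice
  - employee 9 (Tina): manager_id=NULL -> NULL

SQL:
SELECT a.name, b.name AS department, c.name AS manager
FROM employees a
LEFT JOIN departments b ON a.dept_id = b.id
LEFT JOIN employees c ON a.manager_id = c.id

Result:
name  | department | manager
------+------------+--------
Mia   | Marketing  | NULL   
Eve   | Security   | Mia    
Dave  | NULL       | Eve    
Grace | Marketing  | Mia    
Rosa  | Marketing  | Grace  
Alice | Security   | Eve    
Jack  | Security   | Rosa   
Zoe   | Marketing  | Alice  
Tina  | Security   | NULL   


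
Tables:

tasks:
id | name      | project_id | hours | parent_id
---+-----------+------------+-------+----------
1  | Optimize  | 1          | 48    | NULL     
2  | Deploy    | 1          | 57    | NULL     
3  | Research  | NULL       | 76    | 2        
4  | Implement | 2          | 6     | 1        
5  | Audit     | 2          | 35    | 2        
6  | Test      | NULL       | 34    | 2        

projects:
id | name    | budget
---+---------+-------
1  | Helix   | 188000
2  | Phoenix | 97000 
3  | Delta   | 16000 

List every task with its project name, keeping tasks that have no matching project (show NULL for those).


LEFT JOIN keeps every row from tasks (the left table); where project_id has no match in projects, the project columns become NULL. Walk through each task:
  - task 1 (Optimize): project_id=1 -> matches Helix
  - task 2 (Deploy): project_id=1 -> matches Helix
  - task 3 (Research): project_id=NULL, no match -> kept with NULL
  - task 4 (Implement): project_id=2 -> matches Phoenix
  - task 5 (Audit): project_id=2 -> matches Phoenix
  - task 6 (Test): project_id=NULL, no match -> kept with NULL
All 6 rows appear; 2 have NULL project.

SQL:
SELECT a.name, b.name AS project
FROM tasks a
LEFT JOIN projects b ON a.project_id = b.id

Result:
name      | project
----------+--------
Optimize  | Helix  
Deploy    | Helix  
Research  | NULL   
Implement | Phoenix
Audit     | Phoenix
Test      | NULL   


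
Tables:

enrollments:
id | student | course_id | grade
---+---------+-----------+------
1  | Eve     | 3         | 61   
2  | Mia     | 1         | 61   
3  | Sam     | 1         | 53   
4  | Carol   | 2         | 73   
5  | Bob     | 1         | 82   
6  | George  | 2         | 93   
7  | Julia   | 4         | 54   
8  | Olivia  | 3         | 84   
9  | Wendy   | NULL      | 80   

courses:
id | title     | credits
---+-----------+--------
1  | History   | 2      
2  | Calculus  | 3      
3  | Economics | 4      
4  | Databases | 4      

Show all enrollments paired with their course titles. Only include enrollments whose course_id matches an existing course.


INNER JOIN keeps only enrollments rows whose course_id matches an id in courses. Walk through each enrollment:
  - enrollment 1 (Eve): course_id=3 -> matches Economics
  - enrollment 2 (Mia): course_id=1 -> matches History
  - enrollment 3 (Sam): course_id=1 -> matches History
  - enrollment 4 (Carol): course_id=2 -> matches Calculus
  - enrollment 5 (Bob): course_id=1 -> matches History
  - enrollment 6 (George): course_id=2 -> matches Calculus
  - enrollment 7 (Julia): course_id=4 -> matches Databases
  - enrollment 8 (Olivia): course_id=3 -> matches Economics
  - enrollment 9 (Wendy): course_id=NULL, no match -> dropped
So 1 of 9 rows is dropped.

SQL:
SELECT a.student, b.title AS course
FROM enrollments a
INNER JOIN courses b ON a.course_id = b.id

Result:
student | course   
--------+----------
Eve     | Economics
Mia     | History  
Sam     | History  
Carol   | Calculus 
Bob     | History  
George  | Calculus 
Julia   | Databases
Olivia  | Economics


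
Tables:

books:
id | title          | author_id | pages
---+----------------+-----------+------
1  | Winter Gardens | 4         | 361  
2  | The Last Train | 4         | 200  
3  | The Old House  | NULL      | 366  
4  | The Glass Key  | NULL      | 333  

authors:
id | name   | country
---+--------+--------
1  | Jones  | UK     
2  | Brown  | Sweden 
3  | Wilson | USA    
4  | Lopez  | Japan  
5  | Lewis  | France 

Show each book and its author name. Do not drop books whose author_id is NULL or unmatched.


LEFT JOIN keeps every row from books (the left table); where author_id has no match in authors, the author columns become NULL. Walk through each book:
  - book 1 (Winter Gardens): author_id=4 -> matches Lopez
  - book 2 (The Last Train): author_id=4 -> matches Lopez
  - book 3 (The Old House): author_id=NULL, no match -> kept with NULL
  - book 4 (The Glass Key): author_id=NULL, no match -> kept with NULL
All 4 rows appear; 2 have NULL author.

SQL:
SELECT a.title, b.name AS author
FROM books a
LEFT JOIN authors b ON a.author_id = b.id

Result:
title          | author
---------------+-------
Winter Gardens | Lopez 
The Last Train | Lopez 
The Old House  | NULL  
The Glass Key  | NULL  


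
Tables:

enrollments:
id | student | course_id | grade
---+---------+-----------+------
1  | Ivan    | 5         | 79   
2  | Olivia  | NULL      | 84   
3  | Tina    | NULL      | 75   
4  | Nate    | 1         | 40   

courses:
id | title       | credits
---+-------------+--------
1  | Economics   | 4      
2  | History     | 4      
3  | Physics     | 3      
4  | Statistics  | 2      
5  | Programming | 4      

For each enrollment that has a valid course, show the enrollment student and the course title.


INNER JOIN keeps only enrollments rows whose course_id matches an id in courses. Walk through each enrollment:
  - enrollment 1 (Ivan): course_id=5 -> matches Programming
  - enrollment 2 (Olivia): course_id=NULL, no match -> dropped
  - enrollment 3 (Tina): course_id=NULL, no match -> dropped
  - enrollment 4 (Nate): course_id=1 -> matches Economics
So 2 of 4 rows are dropped.

SQL:
SELECT a.student, b.title AS course
FROM enrollments a
INNER JOIN courses b ON a.course_id = b.id

Result:
student | course     
--------+------------
Ivan    | Programming
Nate    | Economics  


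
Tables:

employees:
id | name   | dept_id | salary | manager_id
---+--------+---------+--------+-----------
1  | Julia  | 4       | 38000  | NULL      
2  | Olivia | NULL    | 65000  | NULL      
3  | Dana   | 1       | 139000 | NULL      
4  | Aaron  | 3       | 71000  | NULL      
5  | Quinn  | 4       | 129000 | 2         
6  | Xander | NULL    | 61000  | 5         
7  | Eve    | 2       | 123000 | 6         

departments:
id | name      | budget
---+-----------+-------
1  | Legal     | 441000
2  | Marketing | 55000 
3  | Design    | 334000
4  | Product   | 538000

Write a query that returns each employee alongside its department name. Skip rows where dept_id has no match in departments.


INNER JOIN keeps only employees rows whose dept_id matches an id in departments. Walk through each employee:
  - employee 1 (Julia): dept_id=4 -> matches Product
  - employee 2 (Olivia): dept_id=NULL, no match -> dropped
  - employee 3 (Dana): dept_id=1 -> matches Legal
  - employee 4 (Aaron): dept_id=3 -> matches Design
  - employee 5 (Quinn): dept_id=4 -> matches Product
  - employee 6 (Xander): dept_id=NULL, no match -> dropped
  - employee 7 (Eve): dept_id=2 -> matches Marketing
So 2 of 7 rows are dropped.

SQL:
SELECT a.name, b.name AS department
FROM employees a
INNER JOIN departments b ON a.dept_id = b.id

Result:
name  | department
------+-----------
Julia | Product   
Dana  | Legal     
Aaron | Design    
Quinn | Product   
Eve   | Marketing 


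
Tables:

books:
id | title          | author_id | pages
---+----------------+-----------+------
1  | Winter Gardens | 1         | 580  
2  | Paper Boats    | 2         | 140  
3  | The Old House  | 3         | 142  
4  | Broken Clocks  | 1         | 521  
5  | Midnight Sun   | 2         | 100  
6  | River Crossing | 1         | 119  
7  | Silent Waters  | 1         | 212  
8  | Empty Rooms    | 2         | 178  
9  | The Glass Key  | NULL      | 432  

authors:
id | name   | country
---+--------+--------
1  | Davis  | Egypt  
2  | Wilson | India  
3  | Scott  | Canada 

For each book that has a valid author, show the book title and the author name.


INNER JOIN keeps only books rows whose author_id matches an id in authors. Walk through each book:
  - book 1 (Winter Gardens): author_id=1 -> matches Davis
  - book 2 (Paper Boats): author_id=2 -> matches Wilson
  - book 3 (The Old House): author_id=3 -> matches Scott
  - book 4 (Broken Clocks): author_id=1 -> matches Davis
  - book 5 (Midnight Sun): author_id=2 -> matches Wilson
  - book 6 (River Crossing): author_id=1 -> matches Davis
  - book 7 (Silent Waters): author_id=1 -> matches Davis
  - book 8 (Empty Rooms): author_id=2 -> matches Wilson
  - book 9 (The Glass Key): author_id=NULL, no match -> dropped
So 1 of 9 rows is dropped.

SQL:
SELECT a.title, b.name AS author
FROM books a
INNER JOIN authors b ON a.author_id = b.id

Result:
title          | author
---------------+-------
Winter Gardens | Davis 
Paper Boats    | Wilson
The Old House  | Scott 
Broken Clocks  | Davis 
Midnight Sun   | Wilson
River Crossing | Davis 
Silent Waters  | Davis 
Empty Rooms    | Wilson


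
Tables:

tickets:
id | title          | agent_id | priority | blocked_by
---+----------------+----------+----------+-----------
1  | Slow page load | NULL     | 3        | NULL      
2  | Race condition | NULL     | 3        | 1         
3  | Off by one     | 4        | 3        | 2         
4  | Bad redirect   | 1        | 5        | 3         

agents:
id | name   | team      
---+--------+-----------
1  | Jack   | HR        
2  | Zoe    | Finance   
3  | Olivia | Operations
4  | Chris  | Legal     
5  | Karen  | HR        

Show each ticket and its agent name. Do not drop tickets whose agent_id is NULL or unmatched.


LEFT JOIN keeps every row from tickets (the left table); where agent_id has no match in agents, the agent columns become NULL. Walk through each ticket:
  - ticket 1 (Slow page load): agent_id=NULL, no match -> kept with NULL
  - ticket 2 (Race condition): agent_id=NULL, no match -> kept with NULL
  - ticket 3 (Off by one): agent_id=4 -> matches Chris
  - ticket 4 (Bad redirect): agent_id=1 -> matches Jack
All 4 rows appear; 2 have NULL agent.

SQL:
SELECT a.title, b.name AS agent
FROM tickets a
LEFT JOIN agents b ON a.agent_id = b.id

Result:
title          | agent
---------------+------
Slow page load | NULL 
Race condition | NULL 
Off by one     | Chris
Bad redirect   | Jack 


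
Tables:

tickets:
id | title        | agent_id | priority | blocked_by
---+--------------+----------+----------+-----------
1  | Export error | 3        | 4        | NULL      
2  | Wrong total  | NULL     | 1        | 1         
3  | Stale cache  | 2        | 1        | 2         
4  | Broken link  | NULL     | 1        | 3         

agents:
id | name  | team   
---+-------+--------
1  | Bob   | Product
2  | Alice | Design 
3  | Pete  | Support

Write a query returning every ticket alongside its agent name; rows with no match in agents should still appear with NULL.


LEFT JOIN keeps every row from tickets (the left table); where agent_id has no match in agents, the agent columns become NULL. Walk through each ticket:
  - ticket 1 (Export error): agent_id=3 -> matches Pete
  - ticket 2 (Wrong total): agent_id=NULL, no match -> kept with NULL
  - ticket 3 (Stale cache): agent_id=2 -> matches Alice
  - ticket 4 (Broken link): agent_id=NULL, no match -> kept with NULL
All 4 rows appear; 2 have NULL agent.

SQL:
SELECT a.title, b.name AS agent
FROM tickets a
LEFT JOIN agents b ON a.agent_id = b.id

Result:
title        | agent
-------------+------
Export error | Pete 
Wrong total  | NULL 
Stale cache  | Alice
Broken link  | NULL 


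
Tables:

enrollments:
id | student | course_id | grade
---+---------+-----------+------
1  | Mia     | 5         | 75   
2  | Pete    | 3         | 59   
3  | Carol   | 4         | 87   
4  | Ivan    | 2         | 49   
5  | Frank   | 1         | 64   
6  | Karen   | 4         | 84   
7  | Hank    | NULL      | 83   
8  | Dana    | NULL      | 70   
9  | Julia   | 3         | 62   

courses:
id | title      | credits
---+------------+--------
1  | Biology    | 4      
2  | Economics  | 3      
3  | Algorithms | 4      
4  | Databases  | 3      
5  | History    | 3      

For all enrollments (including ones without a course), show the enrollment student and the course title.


LEFT JOIN keeps every row from enrollments (the left table); where course_id has no match in courses, the course columns become NULL. Walk through each enrollment:
  - enrollment 1 (Mia): course_id=5 -> matches History
  - enrollment 2 (Pete): course_id=3 -> matches Algorithms
  - enrollment 3 (Carol): course_id=4 -> matches Databases
  - enrollment 4 (Ivan): course_id=2 -> matches Economics
  - enrollment 5 (Frank): course_id=1 -> matches Biology
  - enrollment 6 (Karen): course_id=4 -> matches Databases
  - enrollment 7 (Hank): course_id=NULL, no match -> kept with NULL
  - enrollment 8 (Dana): course_id=NULL, no match -> kept with NULL
  - enrollment 9 (Julia): course_id=3 -> matches Algorithms
All 9 rows appear; 2 have NULL course.

SQL:
SELECT a.student, b.title AS course
FROM enrollments a
LEFT JOIN courses b ON a.course_id = b.id

Result:
student | course    
--------+-----------
Mia     | History   
Pete    | Algorithms
Carol   | Databases 
Ivan    | Economics 
Frank   | Biology   
Karen   | Databases 
Hank    | NULL      
Dana    | NULL      
Julia   | Algorithms


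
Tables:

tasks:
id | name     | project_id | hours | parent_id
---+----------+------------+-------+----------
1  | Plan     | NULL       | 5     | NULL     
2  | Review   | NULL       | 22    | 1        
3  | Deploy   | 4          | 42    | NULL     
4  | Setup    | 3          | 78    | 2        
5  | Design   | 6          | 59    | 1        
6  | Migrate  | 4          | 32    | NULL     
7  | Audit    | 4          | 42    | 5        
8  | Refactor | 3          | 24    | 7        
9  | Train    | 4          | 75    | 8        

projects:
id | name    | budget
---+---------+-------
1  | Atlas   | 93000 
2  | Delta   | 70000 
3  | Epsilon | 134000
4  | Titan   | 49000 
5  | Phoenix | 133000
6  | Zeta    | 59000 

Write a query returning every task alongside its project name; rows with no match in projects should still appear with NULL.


LEFT JOIN keeps every row from tasks (the left table); where project_id has no match in projects, the project columns become NULL. Walk through each task:
  - task 1 (Plan): project_id=NULL, no match -> kept with NULL
  - task 2 (Review): project_id=NULL, no match -> kept with NULL
  - task 3 (Deploy): project_id=4 -> matches Titan
  - task 4 (Setup): project_id=3 -> matches Epsilon
  - task 5 (Design): project_id=6 -> matches Zeta
  - task 6 (Migrate): project_id=4 -> matches Titan
  - task 7 (Audit): project_id=4 -> matches Titan
  - task 8 (Refactor): project_id=3 -> matches Epsilon
  - task 9 (Train): project_id=4 -> matches Titan
All 9 rows appear; 2 have NULL project.

SQL:
SELECT a.name, b.name AS project
FROM tasks a
LEFT JOIN projects b ON a.project_id = b.id

Result:
name     | project
---------+--------
Plan     | NULL   
Review   | NULL   
Deploy   | Titan  
Setup    | Epsilon
Design   | Zeta   
Migrate  | Titan  
Audit    | Titan  
Refactor | Epsilon
Train    | Titan  


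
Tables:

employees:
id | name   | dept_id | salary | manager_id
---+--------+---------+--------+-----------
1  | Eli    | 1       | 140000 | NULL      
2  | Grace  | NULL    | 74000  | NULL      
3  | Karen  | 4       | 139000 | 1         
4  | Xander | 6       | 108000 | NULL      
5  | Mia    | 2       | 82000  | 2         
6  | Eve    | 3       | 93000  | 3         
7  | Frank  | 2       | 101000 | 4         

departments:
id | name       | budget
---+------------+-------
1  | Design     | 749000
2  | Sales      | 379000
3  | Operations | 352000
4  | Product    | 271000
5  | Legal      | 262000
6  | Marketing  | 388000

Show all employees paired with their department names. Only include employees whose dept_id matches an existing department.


INNER JOIN keeps only employees rows whose dept_id matches an id in departments. Walk through each employee:
  - employee 1 (Eli): dept_id=1 -> matches Design
  - employee 2 (Grace): dept_id=NULL, no match -> dropped
  - employee 3 (Karen): dept_id=4 -> matches Product
  - employee 4 (Xander): dept_id=6 -> matches Marketing
  - employee 5 (Mia): dept_id=2 -> matches Sales
  - employee 6 (Eve): dept_id=3 -> matches Operations
  - employee 7 (Frank): dept_id=2 -> matches Sales
So 1 of 7 rows is dropped.

SQL:
SELECT a.name, b.name AS department
FROM employees a
INNER JOIN departments b ON a.dept_id = b.id

Result:
name   | department
-------+-----------
Eli    | Design    
Karen  | Product   
Xander | Marketing 
Mia    | Sales     
Eve    | Operations
Frank  | Sales     


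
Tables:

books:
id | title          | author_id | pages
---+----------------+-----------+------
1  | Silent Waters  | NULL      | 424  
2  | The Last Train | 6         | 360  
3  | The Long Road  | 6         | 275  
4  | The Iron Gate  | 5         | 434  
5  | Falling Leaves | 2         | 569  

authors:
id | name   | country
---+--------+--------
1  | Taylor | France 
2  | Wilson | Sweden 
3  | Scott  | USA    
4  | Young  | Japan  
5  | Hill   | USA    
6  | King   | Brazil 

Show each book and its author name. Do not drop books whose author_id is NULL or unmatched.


LEFT JOIN keeps every row from books (the left table); where author_id has no match in authors, the author columns become NULL. Walk through each book:
  - book 1 (Silent Waters): author_id=NULL, no match -> kept with NULL
  - book 2 (The Last Train): author_id=6 -> matches King
  - book 3 (The Long Road): author_id=6 -> matches King
  - book 4 (The Iron Gate): author_id=5 -> matches Hill
  - book 5 (Falling Leaves): author_id=2 -> matches Wilson
All 5 rows appear; 1 has NULL author.

SQL:
SELECT a.title, b.name AS author
FROM books a
LEFT JOIN authors b ON a.author_id = b.id

Result:
title          | author
---------------+-------
Silent Waters  | NULL  
The Last Train | King  
The Long Road  | King  
The Iron Gate  | Hill  
Falling Leaves | Wilson


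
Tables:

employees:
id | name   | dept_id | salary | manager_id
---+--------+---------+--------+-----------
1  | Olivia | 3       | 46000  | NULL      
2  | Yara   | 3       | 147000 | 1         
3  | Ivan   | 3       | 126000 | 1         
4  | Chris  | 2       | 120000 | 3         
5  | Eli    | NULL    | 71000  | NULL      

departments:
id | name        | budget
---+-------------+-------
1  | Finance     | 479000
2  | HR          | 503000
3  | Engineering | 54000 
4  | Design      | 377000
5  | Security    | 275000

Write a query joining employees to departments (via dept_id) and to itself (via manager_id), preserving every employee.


Two LEFT JOINs from the same base table employees: one to departments via dept_id, one to employees itself via manager_id. Both are LEFT so every employee is preserved.
Match against departments:
  - employee 1 (Olivia): dept_id=3 -> matches Engineering
  - employee 2 (Yara): dept_id=3 -> matches Engineering
  - employee 3 (Ivan): dept_id=3 -> matches Engineering
  - employee 4 (Chris): dept_id=2 -> matches HR
  - employee 5 (Eli): dept_id=NULL, no match -> kept with NULL
Match against employees (self):
  - employee 1 (Olivia): manager_id=NULL -> NULL
  - employee 2 (Yara): manager_id=1 -> Olivia
  - employee 3 (Ivan): manager_id=1 -> Olivia
  - employee 4 (Chris): manager_id=3 -> Ivan
  - employee 5 (Eli): manager_id=NULL -> NULL

SQL:
SELECT a.name, b.name AS department, c.name AS manager
FROM employees a
LEFT JOIN departments b ON a.dept_id = b.id
LEFT JOIN employees c ON a.manager_id = c.id

Result:
name   | department  | manager
-------+-------------+--------
Olivia | Engineering | NULL   
Yara   | Engineering | Olivia 
Ivan   | Engineering | Olivia 
Chris  | HR          | Ivan   
Eli    | NULL        | NULL   


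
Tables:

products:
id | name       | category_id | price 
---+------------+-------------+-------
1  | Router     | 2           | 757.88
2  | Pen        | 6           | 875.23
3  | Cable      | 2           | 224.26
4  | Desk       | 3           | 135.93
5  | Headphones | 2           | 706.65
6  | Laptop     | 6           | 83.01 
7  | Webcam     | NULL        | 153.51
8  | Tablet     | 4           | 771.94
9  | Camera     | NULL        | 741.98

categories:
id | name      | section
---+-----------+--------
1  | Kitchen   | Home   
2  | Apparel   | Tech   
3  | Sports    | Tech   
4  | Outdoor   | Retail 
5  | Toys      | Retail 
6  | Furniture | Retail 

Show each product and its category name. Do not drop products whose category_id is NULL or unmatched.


LEFT JOIN keeps every row from products (the left table); where category_id has no match in categories, the category columns become NULL. Walk through each product:
  - product 1 (Router): category_id=2 -> matches Apparel
  - product 2 (Pen): category_id=6 -> matches Furniture
  - product 3 (Cable): category_id=2 -> matches Apparel
  - product 4 (Desk): category_id=3 -> matches Sports
  - product 5 (Headphones): category_id=2 -> matches Apparel
  - product 6 (Laptop): category_id=6 -> matches Furniture
  - product 7 (Webcam): category_id=NULL, no match -> kept with NULL
  - product 8 (Tablet): category_id=4 -> matches Outdoor
  - product 9 (Camera): category_id=NULL, no match -> kept with NULL
All 9 rows appear; 2 have NULL category.

SQL:
SELECT a.name, b.name AS category
FROM products a
LEFT JOIN categories b ON a.category_id = b.id

Result:
name       | category 
-----------+----------
Router     | Apparel  
Pen        | Furniture
Cable      | Apparel  
Desk       | Sports   
Headphones | Apparel  
Laptop     | Furniture
Webcam     | NULL     
Tablet     | Outdoor  
Camera     | NULL     


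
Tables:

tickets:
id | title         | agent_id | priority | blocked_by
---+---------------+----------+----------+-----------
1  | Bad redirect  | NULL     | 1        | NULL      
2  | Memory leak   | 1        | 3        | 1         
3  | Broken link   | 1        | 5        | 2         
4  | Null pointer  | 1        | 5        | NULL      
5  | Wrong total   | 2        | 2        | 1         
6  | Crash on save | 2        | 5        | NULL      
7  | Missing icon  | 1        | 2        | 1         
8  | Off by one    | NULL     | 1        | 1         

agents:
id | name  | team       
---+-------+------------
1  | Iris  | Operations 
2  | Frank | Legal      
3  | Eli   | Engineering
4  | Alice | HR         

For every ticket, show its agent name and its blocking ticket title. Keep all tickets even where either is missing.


Two LEFT JOINs from the same base table tickets: one to agents via agent_id, one to tickets itself via blocked_by. Both are LEFT so every ticket is preserved.
Match against agents:
  - ticket 1 (Bad redirect): agent_id=NULL, no match -> kept with NULL
  - ticket 2 (Memory leak): agent_id=1 -> matches Iris
  - ticket 3 (Broken link): agent_id=1 -> matches Iris
  - ticket 4 (Null pointer): agent_id=1 -> matches Iris
  - ticket 5 (Wrong total): agent_id=2 -> matches Frank
  - ticket 6 (Crash on save): agent_id=2 -> matches Frank
  - ticket 7 (Missing icon): agent_id=1 -> matches Iris
  - ticket 8 (Off by one): agent_id=NULL, no match -> kept with NULL
Match against tickets (self):
  - ticket 1 (Bad redirect): blocked_by=NULL -> NULL
  - ticket 2 (Memory leak): blocked_by=1 -> Bad redirect
  - ticket 3 (Broken link): blocked_by=2 -> Memory leak
  - ticket 4 (Null pointer): blocked_by=NULL -> NULL
  - ticket 5 (Wrong total): blocked_by=1 -> Bad redirect
  - ticket 6 (Crash on save): blocked_by=NULL -> NULL
  - ticket 7 (Missing icon): blocked_by=1 -> Bad redirect
  - ticket 8 (Off by one): blocked_by=1 -> Bad redirect

SQL:
SELECT a.title, b.name AS agent, c.title AS blocked_by
FROM tickets a
LEFT JOIN agents b ON a.agent_id = b.id
LEFT JOIN tickets c ON a.blocked_by = c.id

Result:
title         | agent | blocked_by  
--------------+-------+-------------
Bad redirect  | NULL  | NULL        
Memory leak   | Iris  | Bad redirect
Broken link   | Iris  | Memory leak 
Null pointer  | Iris  | NULL        
Wrong total   | Frank | Bad redirect
Crash on save | Frank | NULL        
Missing icon  | Iris  | Bad redirect
Off by one    | NULL  | Bad redirect


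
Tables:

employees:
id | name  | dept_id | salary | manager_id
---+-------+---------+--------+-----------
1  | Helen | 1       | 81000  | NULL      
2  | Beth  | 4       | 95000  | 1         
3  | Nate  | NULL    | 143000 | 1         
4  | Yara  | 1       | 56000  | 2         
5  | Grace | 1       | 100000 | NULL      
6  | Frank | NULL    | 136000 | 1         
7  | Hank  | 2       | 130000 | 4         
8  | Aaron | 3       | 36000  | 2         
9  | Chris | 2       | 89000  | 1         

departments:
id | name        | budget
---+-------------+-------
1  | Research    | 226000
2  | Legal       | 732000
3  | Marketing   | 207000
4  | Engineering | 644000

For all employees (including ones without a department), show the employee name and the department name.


LEFT JOIN keeps every row from employees (the left table); where dept_id has no match in departments, the department columns become NULL. Walk through each employee:
  - employee 1 (Helen): dept_id=1 -> matches Research
  - employee 2 (Beth): dept_id=4 -> matches Engineering
  - employee 3 (Nate): dept_id=NULL, no match -> kept with NULL
  - employee 4 (Yara): dept_id=1 -> matches Research
  - employee 5 (Grace): dept_id=1 -> matches Research
  - employee 6 (Frank): dept_id=NULL, no match -> kept with NULL
  - employee 7 (Hank): dept_id=2 -> matches Legal
  - employee 8 (Aaron): dept_id=3 -> matches Marketing
  - employee 9 (Chris): dept_id=2 -> matches Legal
All 9 rows appear; 2 have NULL department.

SQL:
SELECT a.name, b.name AS department
FROM employees a
LEFT JOIN departments b ON a.dept_id = b.id

Result:
name  | department 
------+------------
Helen | Research   
Beth  | Engineering
Nate  | NULL       
Yara  | Research   
Grace | Research   
Frank | NULL       
Hank  | Legal      
Aaron | Marketing  
Chris | Legal      
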